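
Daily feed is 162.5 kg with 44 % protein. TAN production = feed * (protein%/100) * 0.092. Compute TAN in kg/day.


Protein in feed = 162.5 * 44/100 = 71.5 kg/day
TAN = protein * 0.092 = 71.5 * 0.092 = 6.578 kg/day

6.578 kg/day


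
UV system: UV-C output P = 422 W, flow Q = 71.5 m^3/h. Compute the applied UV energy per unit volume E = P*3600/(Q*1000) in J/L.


Energy delivered per hour = 422 W * 3600 s = 1519200 J/h
Volume treated per hour = 71.5 m^3/h * 1000 = 71500 L/h
dose = 1519200 / 71500 = 21.2476 J/L

21.2476 J/L


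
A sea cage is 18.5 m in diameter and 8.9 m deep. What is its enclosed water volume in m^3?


r = d/2 = 18.5/2 = 9.25 m
Base area = pi*r^2 = pi*9.25^2 = 268.80252 m^2
Volume = 268.80252 * 8.9 = 2392.34 m^3

2392.34 m^3


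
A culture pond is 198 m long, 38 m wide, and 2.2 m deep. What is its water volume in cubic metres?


Base area = L * W = 198 * 38 = 7524 m^2
Volume = area * depth = 7524 * 2.2 = 16552.8 m^3

16552.8 m^3


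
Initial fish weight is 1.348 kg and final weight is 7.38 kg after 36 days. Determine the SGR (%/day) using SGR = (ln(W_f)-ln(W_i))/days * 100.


ln(W_f) = ln(7.38) = 1.9987736
ln(W_i) = ln(1.348) = 0.29862201
ln(W_f) - ln(W_i) = 1.9987736 - 0.29862201 = 1.7001516
SGR = 1.7001516 / 36 * 100 = 4.72264 %/day

4.72264 %/day


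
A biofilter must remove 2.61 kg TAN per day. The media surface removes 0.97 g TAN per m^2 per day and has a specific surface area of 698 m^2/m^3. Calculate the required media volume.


A = 2.61*1000 / 0.97 = 2690.7216 m^2
V = 2690.7216 / 698 = 3.8549

3.8549 m^3


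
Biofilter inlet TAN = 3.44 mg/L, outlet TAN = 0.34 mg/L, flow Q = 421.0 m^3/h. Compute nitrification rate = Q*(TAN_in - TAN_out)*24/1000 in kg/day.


Concentration drop: TAN_in - TAN_out = 3.44 - 0.34 = 3.1 mg/L
Hourly TAN removed = Q * dTAN = 421.0 m^3/h * 3.1 mg/L = 1305.1 g/h  (m^3/h * mg/L = g/h)
Daily TAN removed = 1305.1 * 24 = 31322.4 g/day
Convert to kg/day: 31322.4 / 1000 = 31.3224 kg/day

31.3224 kg/day


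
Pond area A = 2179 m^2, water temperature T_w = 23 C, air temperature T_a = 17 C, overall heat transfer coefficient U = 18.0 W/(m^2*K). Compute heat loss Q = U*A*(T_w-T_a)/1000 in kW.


Temperature difference dT = 23 - 17 = 6 K
Heat loss (W) = U * A * dT = 18.0 * 2179 * 6 = 235332 W
Convert to kW: 235332 / 1000 = 235.332 kW

235.332 kW


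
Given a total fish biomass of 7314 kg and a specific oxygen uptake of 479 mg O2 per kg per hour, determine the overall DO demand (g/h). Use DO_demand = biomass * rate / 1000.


Total O2 consumption (mg/h) = 7314 kg * 479 mg/(kg*h) = 3503406 mg/h
Convert to g/h: 3503406 / 1000 = 3503.406 g/h

3503.406 g/h


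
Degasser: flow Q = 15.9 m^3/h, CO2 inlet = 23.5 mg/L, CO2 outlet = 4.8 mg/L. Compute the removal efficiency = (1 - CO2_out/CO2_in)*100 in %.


CO2_out / CO2_in = 4.8 / 23.5 = 0.20425532
Fraction remaining = 0.20425532
efficiency = (1 - 0.20425532) * 100 = 79.5745 %

79.5745 %


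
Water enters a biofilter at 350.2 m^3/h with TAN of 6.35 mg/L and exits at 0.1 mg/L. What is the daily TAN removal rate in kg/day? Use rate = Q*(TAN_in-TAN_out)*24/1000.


Concentration drop: TAN_in - TAN_out = 6.35 - 0.1 = 6.25 mg/L
Hourly TAN removed = Q * dTAN = 350.2 m^3/h * 6.25 mg/L = 2188.75 g/h  (m^3/h * mg/L = g/h)
Daily TAN removed = 2188.75 * 24 = 52530 g/day
Convert to kg/day: 52530 / 1000 = 52.53 kg/day

52.53 kg/day


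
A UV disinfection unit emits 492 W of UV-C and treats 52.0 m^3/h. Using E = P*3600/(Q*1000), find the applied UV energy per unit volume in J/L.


Energy delivered per hour = 492 W * 3600 s = 1771200 J/h
Volume treated per hour = 52.0 m^3/h * 1000 = 52000 L/h
dose = 1771200 / 52000 = 34.0615 J/L

34.0615 J/L


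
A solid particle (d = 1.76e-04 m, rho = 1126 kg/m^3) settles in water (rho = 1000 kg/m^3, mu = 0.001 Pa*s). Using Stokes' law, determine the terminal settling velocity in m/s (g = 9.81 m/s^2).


Density difference: rho_p - rho_f = 1126 - 1000 = 126 kg/m^3
d^2 = (1.76e-04)^2 = 3.0976e-08 m^2
Numerator = (rho_p - rho_f) * g * d^2 = 126 * 9.81 * 3.0976e-08 = 3.8288195e-05
Denominator = 18 * mu = 18 * 0.001 = 0.018
v_s = 3.8288195e-05 / 0.018 = 0.00212712 m/s
Check: Re = rho_f * v_s * d / mu = 1000 * 0.00212712 * 1.76e-04 / 0.001 = 0.374 < 1, so Stokes' law applies.

0.00212712 m/s


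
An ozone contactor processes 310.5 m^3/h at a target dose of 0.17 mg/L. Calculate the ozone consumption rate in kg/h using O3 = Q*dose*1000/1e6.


O3 demand (mg/h) = Q * dose * 1000 = 310.5 * 0.17 * 1000 = 52785 mg/h
Convert mg to kg: 52785 / 1e6 = 0.052785 kg/h

0.052785 kg/h


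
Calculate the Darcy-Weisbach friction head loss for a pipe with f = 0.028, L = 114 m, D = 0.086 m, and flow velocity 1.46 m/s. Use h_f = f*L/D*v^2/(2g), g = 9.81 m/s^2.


v^2 = 1.46^2 = 2.1316 m^2/s^2
L/D = 114/0.086 = 1325.5814
h_f = f*(L/D)*v^2/(2g) = 0.028 * 1325.5814 * 2.1316 / 19.62 = 4.03247 m

4.03247 m


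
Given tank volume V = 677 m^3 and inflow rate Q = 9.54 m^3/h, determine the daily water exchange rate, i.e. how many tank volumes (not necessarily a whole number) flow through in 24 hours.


Daily flow volume = 9.54 m^3/h * 24 h = 228.96 m^3/day
Exchanges = daily flow / tank volume = 228.96 / 677 = 0.338198 exchanges/day

0.338198 exchanges/day


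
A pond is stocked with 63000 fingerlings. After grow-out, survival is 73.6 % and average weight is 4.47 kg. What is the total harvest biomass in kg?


Survivors = 63000 * 73.6/100 = 46368 fish
Harvest biomass = survivors * W_f = 46368 * 4.47 = 207264.96 kg

207264.96 kg


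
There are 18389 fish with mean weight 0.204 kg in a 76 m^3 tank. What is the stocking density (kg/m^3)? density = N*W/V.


Total biomass = 18389 fish * 0.204 kg = 3751.356 kg
Density = total biomass / volume = 3751.356 / 76 = 49.3599 kg/m^3

49.3599 kg/m^3


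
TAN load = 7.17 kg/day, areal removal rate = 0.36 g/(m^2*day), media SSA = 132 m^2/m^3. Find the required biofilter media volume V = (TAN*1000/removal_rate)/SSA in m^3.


A = 7.17*1000 / 0.36 = 19916.667 m^2
V = 19916.667 / 132 = 150.884

150.884 m^3


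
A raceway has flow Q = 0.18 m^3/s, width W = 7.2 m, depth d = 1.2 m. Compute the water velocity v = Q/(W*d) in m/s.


Cross-sectional area = W * d = 7.2 * 1.2 = 8.64 m^2
Velocity = Q / A = 0.18 / 8.64 = 0.0208333 m/s

0.0208333 m/s


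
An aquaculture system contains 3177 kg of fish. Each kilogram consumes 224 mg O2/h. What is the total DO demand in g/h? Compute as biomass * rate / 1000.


Total O2 consumption (mg/h) = 3177 kg * 224 mg/(kg*h) = 711648 mg/h
Convert to g/h: 711648 / 1000 = 711.648 g/h

711.648 g/h


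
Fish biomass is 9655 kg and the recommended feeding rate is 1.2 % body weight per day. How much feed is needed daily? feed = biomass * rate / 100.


Feeding rate fraction = 1.2% / 100 = 0.012
Daily feed = 9655 kg * 0.012 = 115.86 kg/day

115.86 kg/day


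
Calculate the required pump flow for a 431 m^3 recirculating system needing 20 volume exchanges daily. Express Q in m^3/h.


Daily recirculation volume = 431 m^3 * 20 = 8620 m^3/day
Flow rate Q = daily volume / 24 h = 8620 / 24 = 359.167 m^3/h

359.167 m^3/h


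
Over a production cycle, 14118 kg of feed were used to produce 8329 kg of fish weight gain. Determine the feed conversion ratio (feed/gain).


FCR = feed consumed / weight gained
FCR = 14118 kg / 8329 kg = 1.69504

1.69504


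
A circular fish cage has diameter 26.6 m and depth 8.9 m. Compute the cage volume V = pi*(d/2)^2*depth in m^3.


r = d/2 = 26.6/2 = 13.3 m
Base area = pi*r^2 = pi*13.3^2 = 555.71632 m^2
Volume = 555.71632 * 8.9 = 4945.88 m^3

4945.88 m^3


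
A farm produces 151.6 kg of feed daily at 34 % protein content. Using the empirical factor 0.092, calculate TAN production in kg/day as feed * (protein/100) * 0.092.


Protein in feed = 151.6 * 34/100 = 51.544 kg/day
TAN = protein * 0.092 = 51.544 * 0.092 = 4.742048 kg/day

4.742048 kg/day


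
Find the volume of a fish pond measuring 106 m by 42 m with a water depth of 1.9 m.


Base area = L * W = 106 * 42 = 4452 m^2
Volume = area * depth = 4452 * 1.9 = 8458.8 m^3

8458.8 m^3


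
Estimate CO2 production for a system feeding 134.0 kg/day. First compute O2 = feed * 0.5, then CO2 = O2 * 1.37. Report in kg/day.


O2 = 134.0 * 0.5 = 67
CO2 = 67 * 1.37 = 91.79

91.79 kg/day


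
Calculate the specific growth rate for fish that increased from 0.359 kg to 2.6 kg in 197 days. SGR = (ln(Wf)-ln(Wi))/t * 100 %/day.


ln(W_f) = ln(2.6) = 0.95551145
ln(W_i) = ln(0.359) = -1.0244329
ln(W_f) - ln(W_i) = 0.95551145 - -1.0244329 = 1.9799444
SGR = 1.9799444 / 197 * 100 = 1.00505 %/day

1.00505 %/day


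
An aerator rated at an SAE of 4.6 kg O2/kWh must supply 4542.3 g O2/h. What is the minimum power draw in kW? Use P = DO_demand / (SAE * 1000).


SAE in g O2/kWh = 4.6 * 1000 = 4600 g/kWh
P = DO_demand / SAE_g = 4542.3 / 4600 = 0.987457 kW

0.987457 kW


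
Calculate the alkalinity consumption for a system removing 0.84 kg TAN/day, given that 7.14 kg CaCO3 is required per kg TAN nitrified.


Alkalinity factor: 7.14 kg CaCO3 consumed per kg TAN nitrified
alk = 0.84 kg TAN * 7.14 = 5.9976 kg CaCO3/day

5.9976 kg CaCO3/day


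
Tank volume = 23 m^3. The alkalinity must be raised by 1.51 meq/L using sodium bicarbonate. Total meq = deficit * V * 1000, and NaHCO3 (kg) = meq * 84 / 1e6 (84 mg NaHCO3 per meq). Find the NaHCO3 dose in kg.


Tank volume in L = 23 m^3 * 1000 = 23000 L
Total meq required = 1.51 meq/L * 23000 L = 34730 meq
NaHCO3 mass = 34730 meq * 84 mg/meq / 1e6 = 2.91732 kg

2.91732 kg


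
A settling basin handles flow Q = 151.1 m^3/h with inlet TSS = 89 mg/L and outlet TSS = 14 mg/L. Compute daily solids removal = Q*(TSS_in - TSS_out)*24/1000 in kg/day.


Concentration drop: TSS_in - TSS_out = 89 - 14 = 75 mg/L
Hourly solids removed = Q * dTSS = 151.1 m^3/h * 75 mg/L = 11332.5 g/h  (m^3/h * mg/L = g/h)
Daily solids removed = 11332.5 * 24 = 271980 g/day
Convert g to kg: 271980 / 1000 = 271.98 kg/day

271.98 kg/day


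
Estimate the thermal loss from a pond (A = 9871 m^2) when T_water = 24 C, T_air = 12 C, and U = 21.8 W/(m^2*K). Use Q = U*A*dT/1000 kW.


Temperature difference dT = 24 - 12 = 12 K
Heat loss (W) = U * A * dT = 21.8 * 9871 * 12 = 2582253.6 W
Convert to kW: 2582253.6 / 1000 = 2582.2536 kW

2582.2536 kW


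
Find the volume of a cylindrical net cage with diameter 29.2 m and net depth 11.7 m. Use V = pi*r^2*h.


r = d/2 = 29.2/2 = 14.6 m
Base area = pi*r^2 = pi*14.6^2 = 669.66189 m^2
Volume = 669.66189 * 11.7 = 7835.04 m^3

7835.04 m^3


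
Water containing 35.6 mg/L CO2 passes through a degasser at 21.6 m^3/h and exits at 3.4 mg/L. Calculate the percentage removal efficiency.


CO2_out / CO2_in = 3.4 / 35.6 = 0.095505618
Fraction remaining = 0.095505618
efficiency = (1 - 0.095505618) * 100 = 90.4494 %

90.4494 %


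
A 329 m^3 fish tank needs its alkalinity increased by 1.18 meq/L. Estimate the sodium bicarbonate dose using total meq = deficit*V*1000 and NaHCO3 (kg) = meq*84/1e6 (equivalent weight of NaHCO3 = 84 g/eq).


Tank volume in L = 329 m^3 * 1000 = 329000 L
Total meq required = 1.18 meq/L * 329000 L = 388220 meq
NaHCO3 mass = 388220 meq * 84 mg/meq / 1e6 = 32.6105 kg

32.6105 kg


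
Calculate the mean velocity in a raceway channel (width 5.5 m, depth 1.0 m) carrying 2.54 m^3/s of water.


Cross-sectional area = W * d = 5.5 * 1.0 = 5.5 m^2
Velocity = Q / A = 2.54 / 5.5 = 0.461818 m/s

0.461818 m/s


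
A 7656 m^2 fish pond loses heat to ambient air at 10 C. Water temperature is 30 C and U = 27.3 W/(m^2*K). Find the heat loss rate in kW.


Temperature difference dT = 30 - 10 = 20 K
Heat loss (W) = U * A * dT = 27.3 * 7656 * 20 = 4180176 W
Convert to kW: 4180176 / 1000 = 4180.176 kW

4180.176 kW


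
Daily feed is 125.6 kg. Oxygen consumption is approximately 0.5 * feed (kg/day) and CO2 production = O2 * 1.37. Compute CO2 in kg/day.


O2 = 125.6 * 0.5 = 62.8
CO2 = 62.8 * 1.37 = 86.036

86.036 kg/day


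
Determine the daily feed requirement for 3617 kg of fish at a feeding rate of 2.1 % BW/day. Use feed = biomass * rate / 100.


Feeding rate fraction = 2.1% / 100 = 0.021
Daily feed = 3617 kg * 0.021 = 75.957 kg/day

75.957 kg/day


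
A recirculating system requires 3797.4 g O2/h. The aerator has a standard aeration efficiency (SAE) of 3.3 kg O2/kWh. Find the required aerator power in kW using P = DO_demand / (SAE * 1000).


SAE in g O2/kWh = 3.3 * 1000 = 3300 g/kWh
P = DO_demand / SAE_g = 3797.4 / 3300 = 1.15073 kW

1.15073 kW


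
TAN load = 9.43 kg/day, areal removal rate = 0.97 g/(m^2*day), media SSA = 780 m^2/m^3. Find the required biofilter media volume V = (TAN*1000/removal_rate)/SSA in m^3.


A = 9.43*1000 / 0.97 = 9721.6495 m^2
V = 9721.6495 / 780 = 12.4637

12.4637 m^3


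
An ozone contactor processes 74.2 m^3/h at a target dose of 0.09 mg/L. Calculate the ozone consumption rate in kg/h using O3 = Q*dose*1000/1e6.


O3 demand (mg/h) = Q * dose * 1000 = 74.2 * 0.09 * 1000 = 6678 mg/h
Convert mg to kg: 6678 / 1e6 = 0.006678 kg/h

0.006678 kg/h


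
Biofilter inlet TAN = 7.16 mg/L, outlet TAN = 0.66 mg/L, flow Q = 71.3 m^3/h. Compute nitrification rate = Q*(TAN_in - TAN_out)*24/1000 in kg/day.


Concentration drop: TAN_in - TAN_out = 7.16 - 0.66 = 6.5 mg/L
Hourly TAN removed = Q * dTAN = 71.3 m^3/h * 6.5 mg/L = 463.45 g/h  (m^3/h * mg/L = g/h)
Daily TAN removed = 463.45 * 24 = 11122.8 g/day
Convert to kg/day: 11122.8 / 1000 = 11.1228 kg/day

11.1228 kg/day


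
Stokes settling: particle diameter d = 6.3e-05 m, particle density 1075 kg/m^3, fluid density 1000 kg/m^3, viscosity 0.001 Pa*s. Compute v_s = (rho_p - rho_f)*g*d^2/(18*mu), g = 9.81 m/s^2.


Density difference: rho_p - rho_f = 1075 - 1000 = 75 kg/m^3
d^2 = (6.3e-05)^2 = 3.969e-09 m^2
Numerator = (rho_p - rho_f) * g * d^2 = 75 * 9.81 * 3.969e-09 = 2.9201917e-06
Denominator = 18 * mu = 18 * 0.001 = 0.018
v_s = 2.9201917e-06 / 0.018 = 1.62233e-04 m/s
Check: Re = rho_f * v_s * d / mu = 1000 * 1.62233e-04 * 6.3e-05 / 0.001 = 0.0102 < 1, so Stokes' law applies.

1.62233e-04 m/s


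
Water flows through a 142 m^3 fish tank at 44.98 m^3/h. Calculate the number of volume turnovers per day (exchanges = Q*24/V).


Daily flow volume = 44.98 m^3/h * 24 h = 1079.52 m^3/day
Exchanges = daily flow / tank volume = 1079.52 / 142 = 7.60225 exchanges/day

7.60225 exchanges/day


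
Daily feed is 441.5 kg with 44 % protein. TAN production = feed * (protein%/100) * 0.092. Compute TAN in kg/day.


Protein in feed = 441.5 * 44/100 = 194.26 kg/day
TAN = protein * 0.092 = 194.26 * 0.092 = 17.87192 kg/day

17.87192 kg/day


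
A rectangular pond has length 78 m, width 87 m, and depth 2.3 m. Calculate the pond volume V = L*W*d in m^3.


Base area = L * W = 78 * 87 = 6786 m^2
Volume = area * depth = 6786 * 2.3 = 15607.8 m^3

15607.8 m^3


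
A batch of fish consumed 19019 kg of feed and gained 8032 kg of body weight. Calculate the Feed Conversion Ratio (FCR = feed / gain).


FCR = feed consumed / weight gained
FCR = 19019 kg / 8032 kg = 2.3679

2.3679


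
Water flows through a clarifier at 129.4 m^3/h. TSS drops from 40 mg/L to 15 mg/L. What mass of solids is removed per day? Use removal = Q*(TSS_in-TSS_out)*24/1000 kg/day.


Concentration drop: TSS_in - TSS_out = 40 - 15 = 25 mg/L
Hourly solids removed = Q * dTSS = 129.4 m^3/h * 25 mg/L = 3235 g/h  (m^3/h * mg/L = g/h)
Daily solids removed = 3235 * 24 = 77640 g/day
Convert g to kg: 77640 / 1000 = 77.64 kg/day

77.64 kg/day


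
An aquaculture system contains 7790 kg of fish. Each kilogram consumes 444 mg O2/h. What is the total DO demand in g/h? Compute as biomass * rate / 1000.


Total O2 consumption (mg/h) = 7790 kg * 444 mg/(kg*h) = 3458760 mg/h
Convert to g/h: 3458760 / 1000 = 3458.76 g/h

3458.76 g/h


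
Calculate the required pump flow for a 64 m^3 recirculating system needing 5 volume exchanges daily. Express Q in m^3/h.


Daily recirculation volume = 64 m^3 * 5 = 320 m^3/day
Flow rate Q = daily volume / 24 h = 320 / 24 = 13.3333 m^3/h

13.3333 m^3/h


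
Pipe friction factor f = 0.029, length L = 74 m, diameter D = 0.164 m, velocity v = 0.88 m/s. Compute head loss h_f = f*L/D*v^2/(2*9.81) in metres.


v^2 = 0.88^2 = 0.7744 m^2/s^2
L/D = 74/0.164 = 451.21951
h_f = f*(L/D)*v^2/(2g) = 0.029 * 451.21951 * 0.7744 / 19.62 = 0.516478 m

0.516478 m


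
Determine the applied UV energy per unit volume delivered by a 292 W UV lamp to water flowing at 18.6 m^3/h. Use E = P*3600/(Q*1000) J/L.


Energy delivered per hour = 292 W * 3600 s = 1051200 J/h
Volume treated per hour = 18.6 m^3/h * 1000 = 18600 L/h
dose = 1051200 / 18600 = 56.5161 J/L

56.5161 J/L


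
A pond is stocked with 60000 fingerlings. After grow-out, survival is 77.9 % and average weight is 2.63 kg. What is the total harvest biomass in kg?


Survivors = 60000 * 77.9/100 = 46740 fish
Harvest biomass = survivors * W_f = 46740 * 2.63 = 122926.2 kg

122926.2 kg


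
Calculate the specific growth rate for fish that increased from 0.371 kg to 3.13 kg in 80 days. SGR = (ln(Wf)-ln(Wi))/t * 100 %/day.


ln(W_f) = ln(3.13) = 1.141033
ln(W_i) = ln(0.371) = -0.99155322
ln(W_f) - ln(W_i) = 1.141033 - -0.99155322 = 2.1325862
SGR = 2.1325862 / 80 * 100 = 2.66573 %/day

2.66573 %/day


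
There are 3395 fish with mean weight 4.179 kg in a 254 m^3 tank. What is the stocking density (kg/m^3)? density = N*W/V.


Total biomass = 3395 fish * 4.179 kg = 14187.705 kg
Density = total biomass / volume = 14187.705 / 254 = 55.8571 kg/m^3

55.8571 kg/m^3


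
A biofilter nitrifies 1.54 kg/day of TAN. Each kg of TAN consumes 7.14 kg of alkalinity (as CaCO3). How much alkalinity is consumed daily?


Alkalinity factor: 7.14 kg CaCO3 consumed per kg TAN nitrified
alk = 1.54 kg TAN * 7.14 = 10.9956 kg CaCO3/day

10.9956 kg CaCO3/day


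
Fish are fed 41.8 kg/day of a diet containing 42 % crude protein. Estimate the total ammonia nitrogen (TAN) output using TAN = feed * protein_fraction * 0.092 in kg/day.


Protein in feed = 41.8 * 42/100 = 17.556 kg/day
TAN = protein * 0.092 = 17.556 * 0.092 = 1.615152 kg/day

1.615152 kg/day


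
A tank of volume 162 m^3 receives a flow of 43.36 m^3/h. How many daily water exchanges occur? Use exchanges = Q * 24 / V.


Daily flow volume = 43.36 m^3/h * 24 h = 1040.64 m^3/day
Exchanges = daily flow / tank volume = 1040.64 / 162 = 6.4237 exchanges/day

6.4237 exchanges/day


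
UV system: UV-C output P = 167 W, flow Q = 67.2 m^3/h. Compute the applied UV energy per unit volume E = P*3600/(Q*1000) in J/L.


Energy delivered per hour = 167 W * 3600 s = 601200 J/h
Volume treated per hour = 67.2 m^3/h * 1000 = 67200 L/h
dose = 601200 / 67200 = 8.94643 J/L

8.94643 J/L


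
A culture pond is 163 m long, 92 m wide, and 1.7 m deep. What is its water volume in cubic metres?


Base area = L * W = 163 * 92 = 14996 m^2
Volume = area * depth = 14996 * 1.7 = 25493.2 m^3

25493.2 m^3


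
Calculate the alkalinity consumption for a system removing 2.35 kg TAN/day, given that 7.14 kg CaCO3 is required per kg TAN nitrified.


Alkalinity factor: 7.14 kg CaCO3 consumed per kg TAN nitrified
alk = 2.35 kg TAN * 7.14 = 16.779 kg CaCO3/day

16.779 kg CaCO3/day


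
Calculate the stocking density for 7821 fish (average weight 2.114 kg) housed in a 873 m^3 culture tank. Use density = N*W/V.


Total biomass = 7821 fish * 2.114 kg = 16533.594 kg
Density = total biomass / volume = 16533.594 / 873 = 18.9388 kg/m^3

18.9388 kg/m^3


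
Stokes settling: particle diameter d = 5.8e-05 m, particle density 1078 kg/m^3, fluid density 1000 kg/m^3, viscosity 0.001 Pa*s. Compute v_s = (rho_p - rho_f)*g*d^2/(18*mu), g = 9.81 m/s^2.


Density difference: rho_p - rho_f = 1078 - 1000 = 78 kg/m^3
d^2 = (5.8e-05)^2 = 3.364e-09 m^2
Numerator = (rho_p - rho_f) * g * d^2 = 78 * 9.81 * 3.364e-09 = 2.5740655e-06
Denominator = 18 * mu = 18 * 0.001 = 0.018
v_s = 2.5740655e-06 / 0.018 = 1.43004e-04 m/s
Check: Re = rho_f * v_s * d / mu = 1000 * 1.43004e-04 * 5.8e-05 / 0.001 = 0.00829 < 1, so Stokes' law applies.

1.43004e-04 m/s


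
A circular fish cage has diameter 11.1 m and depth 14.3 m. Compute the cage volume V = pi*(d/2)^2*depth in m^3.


r = d/2 = 11.1/2 = 5.55 m
Base area = pi*r^2 = pi*5.55^2 = 96.768908 m^2
Volume = 96.768908 * 14.3 = 1383.8 m^3

1383.8 m^3


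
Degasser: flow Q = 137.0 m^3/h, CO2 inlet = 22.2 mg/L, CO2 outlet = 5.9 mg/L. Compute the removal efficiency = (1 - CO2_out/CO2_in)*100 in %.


CO2_out / CO2_in = 5.9 / 22.2 = 0.26576577
Fraction remaining = 0.26576577
efficiency = (1 - 0.26576577) * 100 = 73.4234 %

73.4234 %


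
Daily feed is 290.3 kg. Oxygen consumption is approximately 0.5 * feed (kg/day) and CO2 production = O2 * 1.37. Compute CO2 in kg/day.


O2 = 290.3 * 0.5 = 145.15
CO2 = 145.15 * 1.37 = 198.8555

198.8555 kg/day


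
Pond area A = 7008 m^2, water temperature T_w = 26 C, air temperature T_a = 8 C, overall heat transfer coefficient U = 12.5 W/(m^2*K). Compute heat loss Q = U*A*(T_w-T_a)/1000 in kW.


Temperature difference dT = 26 - 8 = 18 K
Heat loss (W) = U * A * dT = 12.5 * 7008 * 18 = 1576800 W
Convert to kW: 1576800 / 1000 = 1576.8 kW

1576.8 kW


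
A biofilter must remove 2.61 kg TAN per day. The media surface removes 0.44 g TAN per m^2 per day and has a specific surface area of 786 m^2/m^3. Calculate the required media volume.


A = 2.61*1000 / 0.44 = 5931.8182 m^2
V = 5931.8182 / 786 = 7.54684

7.54684 m^3


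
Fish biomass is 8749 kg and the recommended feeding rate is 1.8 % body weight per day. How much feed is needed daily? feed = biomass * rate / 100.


Feeding rate fraction = 1.8% / 100 = 0.018
Daily feed = 8749 kg * 0.018 = 157.482 kg/day

157.482 kg/day


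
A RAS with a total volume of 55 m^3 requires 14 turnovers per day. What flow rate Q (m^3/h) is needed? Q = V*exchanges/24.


Daily recirculation volume = 55 m^3 * 14 = 770 m^3/day
Flow rate Q = daily volume / 24 h = 770 / 24 = 32.0833 m^3/h

32.0833 m^3/h


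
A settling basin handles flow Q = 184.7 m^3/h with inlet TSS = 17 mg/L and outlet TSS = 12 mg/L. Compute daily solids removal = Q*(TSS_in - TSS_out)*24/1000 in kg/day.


Concentration drop: TSS_in - TSS_out = 17 - 12 = 5 mg/L
Hourly solids removed = Q * dTSS = 184.7 m^3/h * 5 mg/L = 923.5 g/h  (m^3/h * mg/L = g/h)
Daily solids removed = 923.5 * 24 = 22164 g/day
Convert g to kg: 22164 / 1000 = 22.164 kg/day

22.164 kg/day


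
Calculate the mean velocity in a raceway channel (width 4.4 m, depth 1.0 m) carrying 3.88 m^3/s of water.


Cross-sectional area = W * d = 4.4 * 1.0 = 4.4 m^2
Velocity = Q / A = 3.88 / 4.4 = 0.881818 m/s

0.881818 m/s


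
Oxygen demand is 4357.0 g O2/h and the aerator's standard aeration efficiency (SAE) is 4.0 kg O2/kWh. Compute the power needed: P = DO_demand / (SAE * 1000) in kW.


SAE in g O2/kWh = 4.0 * 1000 = 4000 g/kWh
P = DO_demand / SAE_g = 4357.0 / 4000 = 1.08925 kW

1.08925 kW


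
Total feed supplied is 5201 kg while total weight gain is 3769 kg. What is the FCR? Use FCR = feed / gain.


FCR = feed consumed / weight gained
FCR = 5201 kg / 3769 kg = 1.37994

1.37994


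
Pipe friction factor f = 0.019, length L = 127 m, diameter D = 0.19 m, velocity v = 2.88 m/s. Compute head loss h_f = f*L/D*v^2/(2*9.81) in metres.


v^2 = 2.88^2 = 8.2944 m^2/s^2
L/D = 127/0.19 = 668.42105
h_f = f*(L/D)*v^2/(2g) = 0.019 * 668.42105 * 8.2944 / 19.62 = 5.36895 m

5.36895 m


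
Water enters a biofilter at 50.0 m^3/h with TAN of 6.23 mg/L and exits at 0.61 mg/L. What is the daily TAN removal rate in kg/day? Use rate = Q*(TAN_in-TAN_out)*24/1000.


Concentration drop: TAN_in - TAN_out = 6.23 - 0.61 = 5.62 mg/L
Hourly TAN removed = Q * dTAN = 50.0 m^3/h * 5.62 mg/L = 281 g/h  (m^3/h * mg/L = g/h)
Daily TAN removed = 281 * 24 = 6744 g/day
Convert to kg/day: 6744 / 1000 = 6.744 kg/day

6.744 kg/day


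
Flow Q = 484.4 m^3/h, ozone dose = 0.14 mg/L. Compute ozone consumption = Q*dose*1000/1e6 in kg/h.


O3 demand (mg/h) = Q * dose * 1000 = 484.4 * 0.14 * 1000 = 67816 mg/h
Convert mg to kg: 67816 / 1e6 = 0.067816 kg/h

0.067816 kg/h


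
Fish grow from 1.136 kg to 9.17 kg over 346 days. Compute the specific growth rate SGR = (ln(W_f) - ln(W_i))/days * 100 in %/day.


ln(W_f) = ln(9.17) = 2.2159373
ln(W_i) = ln(1.136) = 0.12751332
ln(W_f) - ln(W_i) = 2.2159373 - 0.12751332 = 2.088424
SGR = 2.088424 / 346 * 100 = 0.603591 %/day

0.603591 %/day


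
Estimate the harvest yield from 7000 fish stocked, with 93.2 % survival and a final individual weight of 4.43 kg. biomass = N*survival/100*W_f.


Survivors = 7000 * 93.2/100 = 6524 fish
Harvest biomass = survivors * W_f = 6524 * 4.43 = 28901.32 kg

28901.32 kg


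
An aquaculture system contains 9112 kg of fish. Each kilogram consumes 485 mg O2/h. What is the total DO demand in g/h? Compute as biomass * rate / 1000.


Total O2 consumption (mg/h) = 9112 kg * 485 mg/(kg*h) = 4419320 mg/h
Convert to g/h: 4419320 / 1000 = 4419.32 g/h

4419.32 g/h


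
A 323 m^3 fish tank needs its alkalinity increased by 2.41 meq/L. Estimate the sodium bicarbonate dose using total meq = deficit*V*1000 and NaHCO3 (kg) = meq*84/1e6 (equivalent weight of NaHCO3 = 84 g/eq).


Tank volume in L = 323 m^3 * 1000 = 323000 L
Total meq required = 2.41 meq/L * 323000 L = 778430 meq
NaHCO3 mass = 778430 meq * 84 mg/meq / 1e6 = 65.3881 kg

65.3881 kg


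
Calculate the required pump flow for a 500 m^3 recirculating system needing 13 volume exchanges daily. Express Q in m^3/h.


Daily recirculation volume = 500 m^3 * 13 = 6500 m^3/day
Flow rate Q = daily volume / 24 h = 6500 / 24 = 270.833 m^3/h

270.833 m^3/h


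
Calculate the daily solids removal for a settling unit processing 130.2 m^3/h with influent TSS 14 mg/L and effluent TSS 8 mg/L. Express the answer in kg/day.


Concentration drop: TSS_in - TSS_out = 14 - 8 = 6 mg/L
Hourly solids removed = Q * dTSS = 130.2 m^3/h * 6 mg/L = 781.2 g/h  (m^3/h * mg/L = g/h)
Daily solids removed = 781.2 * 24 = 18748.8 g/day
Convert g to kg: 18748.8 / 1000 = 18.7488 kg/day

18.7488 kg/day


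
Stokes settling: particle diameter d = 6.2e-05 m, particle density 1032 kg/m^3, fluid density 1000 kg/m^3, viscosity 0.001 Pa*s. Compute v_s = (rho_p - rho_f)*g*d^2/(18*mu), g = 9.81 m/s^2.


Density difference: rho_p - rho_f = 1032 - 1000 = 32 kg/m^3
d^2 = (6.2e-05)^2 = 3.844e-09 m^2
Numerator = (rho_p - rho_f) * g * d^2 = 32 * 9.81 * 3.844e-09 = 1.2067085e-06
Denominator = 18 * mu = 18 * 0.001 = 0.018
v_s = 1.2067085e-06 / 0.018 = 6.70394e-05 m/s
Check: Re = rho_f * v_s * d / mu = 1000 * 6.70394e-05 * 6.2e-05 / 0.001 = 0.00416 < 1, so Stokes' law applies.

6.70394e-05 m/s


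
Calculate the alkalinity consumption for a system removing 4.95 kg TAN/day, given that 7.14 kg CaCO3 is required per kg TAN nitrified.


Alkalinity factor: 7.14 kg CaCO3 consumed per kg TAN nitrified
alk = 4.95 kg TAN * 7.14 = 35.343 kg CaCO3/day

35.343 kg CaCO3/day


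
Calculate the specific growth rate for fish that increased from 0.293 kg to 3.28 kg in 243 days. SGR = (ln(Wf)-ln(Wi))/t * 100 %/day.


ln(W_f) = ln(3.28) = 1.1878434
ln(W_i) = ln(0.293) = -1.2275827
ln(W_f) - ln(W_i) = 1.1878434 - -1.2275827 = 2.4154261
SGR = 2.4154261 / 243 * 100 = 0.994003 %/day

0.994003 %/day


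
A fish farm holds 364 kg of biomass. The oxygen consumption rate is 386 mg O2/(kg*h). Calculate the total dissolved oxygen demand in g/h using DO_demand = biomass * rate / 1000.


Total O2 consumption (mg/h) = 364 kg * 386 mg/(kg*h) = 140504 mg/h
Convert to g/h: 140504 / 1000 = 140.504 g/h

140.504 g/h


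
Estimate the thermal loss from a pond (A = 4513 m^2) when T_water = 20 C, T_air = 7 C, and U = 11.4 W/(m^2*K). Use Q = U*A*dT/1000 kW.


Temperature difference dT = 20 - 7 = 13 K
Heat loss (W) = U * A * dT = 11.4 * 4513 * 13 = 668826.6 W
Convert to kW: 668826.6 / 1000 = 668.8266 kW

668.8266 kW


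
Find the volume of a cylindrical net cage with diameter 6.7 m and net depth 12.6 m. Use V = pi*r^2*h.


r = d/2 = 6.7/2 = 3.35 m
Base area = pi*r^2 = pi*3.35^2 = 35.256524 m^2
Volume = 35.256524 * 12.6 = 444.232 m^3

444.232 m^3


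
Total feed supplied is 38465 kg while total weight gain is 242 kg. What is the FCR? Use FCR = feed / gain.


FCR = feed consumed / weight gained
FCR = 38465 kg / 242 kg = 158.946

158.946


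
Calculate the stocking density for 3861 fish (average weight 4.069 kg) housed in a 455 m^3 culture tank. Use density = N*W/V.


Total biomass = 3861 fish * 4.069 kg = 15710.409 kg
Density = total biomass / volume = 15710.409 / 455 = 34.5284 kg/m^3

34.5284 kg/m^3


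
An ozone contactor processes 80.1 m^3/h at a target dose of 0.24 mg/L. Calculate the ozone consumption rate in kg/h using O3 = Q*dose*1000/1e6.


O3 demand (mg/h) = Q * dose * 1000 = 80.1 * 0.24 * 1000 = 19224 mg/h
Convert mg to kg: 19224 / 1e6 = 0.019224 kg/h

0.019224 kg/h


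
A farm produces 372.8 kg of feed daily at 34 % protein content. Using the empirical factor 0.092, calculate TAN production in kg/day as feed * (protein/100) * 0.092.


Protein in feed = 372.8 * 34/100 = 126.752 kg/day
TAN = protein * 0.092 = 126.752 * 0.092 = 11.661184 kg/day

11.661184 kg/day


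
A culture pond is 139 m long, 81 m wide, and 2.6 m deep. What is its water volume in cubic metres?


Base area = L * W = 139 * 81 = 11259 m^2
Volume = area * depth = 11259 * 2.6 = 29273.4 m^3

29273.4 m^3


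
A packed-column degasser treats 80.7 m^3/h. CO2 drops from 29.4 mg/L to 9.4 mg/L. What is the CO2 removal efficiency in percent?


CO2_out / CO2_in = 9.4 / 29.4 = 0.31972789
Fraction remaining = 0.31972789
efficiency = (1 - 0.31972789) * 100 = 68.0272 %

68.0272 %


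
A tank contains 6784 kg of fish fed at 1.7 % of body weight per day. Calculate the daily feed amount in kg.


Feeding rate fraction = 1.7% / 100 = 0.017
Daily feed = 6784 kg * 0.017 = 115.328 kg/day

115.328 kg/day


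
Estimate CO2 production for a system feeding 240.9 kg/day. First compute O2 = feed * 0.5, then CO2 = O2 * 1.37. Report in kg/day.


O2 = 240.9 * 0.5 = 120.45
CO2 = 120.45 * 1.37 = 165.0165

165.0165 kg/day


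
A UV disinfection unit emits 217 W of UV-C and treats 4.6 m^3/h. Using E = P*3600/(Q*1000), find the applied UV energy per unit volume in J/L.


Energy delivered per hour = 217 W * 3600 s = 781200 J/h
Volume treated per hour = 4.6 m^3/h * 1000 = 4600 L/h
dose = 781200 / 4600 = 169.826 J/L

169.826 J/L


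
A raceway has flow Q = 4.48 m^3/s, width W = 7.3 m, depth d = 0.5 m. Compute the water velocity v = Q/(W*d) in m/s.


Cross-sectional area = W * d = 7.3 * 0.5 = 3.65 m^2
Velocity = Q / A = 4.48 / 3.65 = 1.2274 m/s

1.2274 m/s


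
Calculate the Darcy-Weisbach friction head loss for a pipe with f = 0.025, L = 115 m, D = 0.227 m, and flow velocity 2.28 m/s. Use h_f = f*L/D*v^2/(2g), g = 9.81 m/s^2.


v^2 = 2.28^2 = 5.1984 m^2/s^2
L/D = 115/0.227 = 506.60793
h_f = f*(L/D)*v^2/(2g) = 0.025 * 506.60793 * 5.1984 / 19.62 = 3.3557 m

3.3557 m


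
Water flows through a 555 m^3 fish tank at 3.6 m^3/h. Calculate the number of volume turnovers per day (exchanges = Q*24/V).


Daily flow volume = 3.6 m^3/h * 24 h = 86.4 m^3/day
Exchanges = daily flow / tank volume = 86.4 / 555 = 0.155676 exchanges/day

0.155676 exchanges/day


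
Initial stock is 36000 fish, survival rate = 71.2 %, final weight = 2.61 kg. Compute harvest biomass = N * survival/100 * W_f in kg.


Survivors = 36000 * 71.2/100 = 25632 fish
Harvest biomass = survivors * W_f = 25632 * 2.61 = 66899.52 kg

66899.52 kg


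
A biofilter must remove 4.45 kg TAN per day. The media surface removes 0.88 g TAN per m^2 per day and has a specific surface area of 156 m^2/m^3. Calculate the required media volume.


A = 4.45*1000 / 0.88 = 5056.8182 m^2
V = 5056.8182 / 156 = 32.4155

32.4155 m^3


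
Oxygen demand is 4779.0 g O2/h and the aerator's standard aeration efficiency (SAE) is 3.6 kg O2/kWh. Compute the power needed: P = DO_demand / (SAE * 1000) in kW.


SAE in g O2/kWh = 3.6 * 1000 = 3600 g/kWh
P = DO_demand / SAE_g = 4779.0 / 3600 = 1.3275 kW

1.3275 kW


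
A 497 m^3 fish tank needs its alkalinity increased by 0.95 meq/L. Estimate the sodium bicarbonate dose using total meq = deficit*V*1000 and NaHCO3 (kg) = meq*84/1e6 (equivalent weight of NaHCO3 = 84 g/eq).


Tank volume in L = 497 m^3 * 1000 = 497000 L
Total meq required = 0.95 meq/L * 497000 L = 472150 meq
NaHCO3 mass = 472150 meq * 84 mg/meq / 1e6 = 39.6606 kg

39.6606 kg


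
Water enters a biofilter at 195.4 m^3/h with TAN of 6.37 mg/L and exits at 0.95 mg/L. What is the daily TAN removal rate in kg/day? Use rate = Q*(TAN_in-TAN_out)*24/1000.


Concentration drop: TAN_in - TAN_out = 6.37 - 0.95 = 5.42 mg/L
Hourly TAN removed = Q * dTAN = 195.4 m^3/h * 5.42 mg/L = 1059.068 g/h  (m^3/h * mg/L = g/h)
Daily TAN removed = 1059.068 * 24 = 25417.632 g/day
Convert to kg/day: 25417.632 / 1000 = 25.417632 kg/day

25.417632 kg/day


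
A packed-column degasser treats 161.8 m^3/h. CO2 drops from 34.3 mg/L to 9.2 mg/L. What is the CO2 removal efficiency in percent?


CO2_out / CO2_in = 9.2 / 34.3 = 0.26822157
Fraction remaining = 0.26822157
efficiency = (1 - 0.26822157) * 100 = 73.1778 %

73.1778 %


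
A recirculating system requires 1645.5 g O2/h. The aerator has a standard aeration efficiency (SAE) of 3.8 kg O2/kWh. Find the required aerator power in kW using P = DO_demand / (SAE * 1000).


SAE in g O2/kWh = 3.8 * 1000 = 3800 g/kWh
P = DO_demand / SAE_g = 1645.5 / 3800 = 0.433026 kW

0.433026 kW


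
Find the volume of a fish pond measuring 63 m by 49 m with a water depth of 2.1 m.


Base area = L * W = 63 * 49 = 3087 m^2
Volume = area * depth = 3087 * 2.1 = 6482.7 m^3

6482.7 m^3


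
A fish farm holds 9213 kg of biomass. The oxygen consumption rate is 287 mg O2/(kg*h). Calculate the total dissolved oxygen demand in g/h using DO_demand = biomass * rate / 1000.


Total O2 consumption (mg/h) = 9213 kg * 287 mg/(kg*h) = 2644131 mg/h
Convert to g/h: 2644131 / 1000 = 2644.131 g/h

2644.131 g/h


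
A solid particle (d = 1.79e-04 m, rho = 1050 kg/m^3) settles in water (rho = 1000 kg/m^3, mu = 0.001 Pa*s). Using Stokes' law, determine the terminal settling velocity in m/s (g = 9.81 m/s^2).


Density difference: rho_p - rho_f = 1050 - 1000 = 50 kg/m^3
d^2 = (1.79e-04)^2 = 3.2041e-08 m^2
Numerator = (rho_p - rho_f) * g * d^2 = 50 * 9.81 * 3.2041e-08 = 1.5716111e-05
Denominator = 18 * mu = 18 * 0.001 = 0.018
v_s = 1.5716111e-05 / 0.018 = 8.73117e-04 m/s
Check: Re = rho_f * v_s * d / mu = 1000 * 8.73117e-04 * 1.79e-04 / 0.001 = 0.156 < 1, so Stokes' law applies.

8.73117e-04 m/s


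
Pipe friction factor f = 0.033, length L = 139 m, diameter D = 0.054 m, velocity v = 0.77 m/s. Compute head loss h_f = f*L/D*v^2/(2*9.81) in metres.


v^2 = 0.77^2 = 0.5929 m^2/s^2
L/D = 139/0.054 = 2574.0741
h_f = f*(L/D)*v^2/(2g) = 0.033 * 2574.0741 * 0.5929 / 19.62 = 2.56695 m

2.56695 m


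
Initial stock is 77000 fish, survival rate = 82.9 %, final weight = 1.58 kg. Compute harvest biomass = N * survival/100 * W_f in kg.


Survivors = 77000 * 82.9/100 = 63833 fish
Harvest biomass = survivors * W_f = 63833 * 1.58 = 100856.14 kg

100856.14 kg


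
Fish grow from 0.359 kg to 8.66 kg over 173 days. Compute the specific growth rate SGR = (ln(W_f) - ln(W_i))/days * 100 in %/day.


ln(W_f) = ln(8.66) = 2.1587147
ln(W_i) = ln(0.359) = -1.0244329
ln(W_f) - ln(W_i) = 2.1587147 - -1.0244329 = 3.1831476
SGR = 3.1831476 / 173 * 100 = 1.83997 %/day

1.83997 %/day


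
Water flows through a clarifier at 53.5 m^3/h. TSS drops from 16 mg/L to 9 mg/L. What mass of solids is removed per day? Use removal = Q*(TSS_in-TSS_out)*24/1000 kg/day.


Concentration drop: TSS_in - TSS_out = 16 - 9 = 7 mg/L
Hourly solids removed = Q * dTSS = 53.5 m^3/h * 7 mg/L = 374.5 g/h  (m^3/h * mg/L = g/h)
Daily solids removed = 374.5 * 24 = 8988 g/day
Convert g to kg: 8988 / 1000 = 8.988 kg/day

8.988 kg/day


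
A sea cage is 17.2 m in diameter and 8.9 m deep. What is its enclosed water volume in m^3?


r = d/2 = 17.2/2 = 8.6 m
Base area = pi*r^2 = pi*8.6^2 = 232.35219 m^2
Volume = 232.35219 * 8.9 = 2067.93 m^3

2067.93 m^3


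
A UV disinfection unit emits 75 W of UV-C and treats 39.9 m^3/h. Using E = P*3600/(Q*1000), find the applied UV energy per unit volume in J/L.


Energy delivered per hour = 75 W * 3600 s = 270000 J/h
Volume treated per hour = 39.9 m^3/h * 1000 = 39900 L/h
dose = 270000 / 39900 = 6.76692 J/L

6.76692 J/L


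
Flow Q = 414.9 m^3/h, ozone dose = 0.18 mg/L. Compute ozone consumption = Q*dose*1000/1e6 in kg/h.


O3 demand (mg/h) = Q * dose * 1000 = 414.9 * 0.18 * 1000 = 74682 mg/h
Convert mg to kg: 74682 / 1e6 = 0.074682 kg/h

0.074682 kg/h


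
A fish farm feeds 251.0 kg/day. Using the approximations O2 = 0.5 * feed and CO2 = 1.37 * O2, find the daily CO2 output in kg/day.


O2 = 251.0 * 0.5 = 125.5
CO2 = 125.5 * 1.37 = 171.935

171.935 kg/day


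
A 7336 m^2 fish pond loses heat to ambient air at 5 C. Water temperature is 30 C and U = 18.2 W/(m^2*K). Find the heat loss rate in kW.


Temperature difference dT = 30 - 5 = 25 K
Heat loss (W) = U * A * dT = 18.2 * 7336 * 25 = 3337880 W
Convert to kW: 3337880 / 1000 = 3337.88 kW

3337.88 kW


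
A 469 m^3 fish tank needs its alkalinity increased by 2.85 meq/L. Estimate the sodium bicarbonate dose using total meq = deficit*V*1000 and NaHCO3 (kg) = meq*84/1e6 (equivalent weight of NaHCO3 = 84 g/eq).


Tank volume in L = 469 m^3 * 1000 = 469000 L
Total meq required = 2.85 meq/L * 469000 L = 1336650 meq
NaHCO3 mass = 1336650 meq * 84 mg/meq / 1e6 = 112.279 kg

112.279 kg


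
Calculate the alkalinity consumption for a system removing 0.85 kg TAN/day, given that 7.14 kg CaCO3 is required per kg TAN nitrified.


Alkalinity factor: 7.14 kg CaCO3 consumed per kg TAN nitrified
alk = 0.85 kg TAN * 7.14 = 6.069 kg CaCO3/day

6.069 kg CaCO3/day


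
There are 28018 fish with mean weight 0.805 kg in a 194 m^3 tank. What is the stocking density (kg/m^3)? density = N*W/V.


Total biomass = 28018 fish * 0.805 kg = 22554.49 kg
Density = total biomass / volume = 22554.49 / 194 = 116.26 kg/m^3

116.26 kg/m^3


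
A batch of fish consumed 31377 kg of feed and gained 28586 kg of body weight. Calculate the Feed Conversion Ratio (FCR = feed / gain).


FCR = feed consumed / weight gained
FCR = 31377 kg / 28586 kg = 1.09764

1.09764


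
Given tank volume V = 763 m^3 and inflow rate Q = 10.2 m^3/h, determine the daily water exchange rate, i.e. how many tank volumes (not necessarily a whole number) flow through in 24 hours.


Daily flow volume = 10.2 m^3/h * 24 h = 244.8 m^3/day
Exchanges = daily flow / tank volume = 244.8 / 763 = 0.320839 exchanges/day

0.320839 exchanges/day


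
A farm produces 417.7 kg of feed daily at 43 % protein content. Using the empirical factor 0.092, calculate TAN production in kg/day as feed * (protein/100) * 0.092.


Protein in feed = 417.7 * 43/100 = 179.611 kg/day
TAN = protein * 0.092 = 179.611 * 0.092 = 16.524212 kg/day

16.524212 kg/day


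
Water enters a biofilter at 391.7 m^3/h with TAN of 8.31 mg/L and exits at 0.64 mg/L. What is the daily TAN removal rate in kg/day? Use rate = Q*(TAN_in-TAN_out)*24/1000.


Concentration drop: TAN_in - TAN_out = 8.31 - 0.64 = 7.67 mg/L
Hourly TAN removed = Q * dTAN = 391.7 m^3/h * 7.67 mg/L = 3004.339 g/h  (m^3/h * mg/L = g/h)
Daily TAN removed = 3004.339 * 24 = 72104.136 g/day
Convert to kg/day: 72104.136 / 1000 = 72.104136 kg/day

72.104136 kg/day


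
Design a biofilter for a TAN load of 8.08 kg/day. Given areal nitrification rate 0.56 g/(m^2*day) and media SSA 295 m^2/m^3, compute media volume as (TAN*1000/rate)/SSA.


A = 8.08*1000 / 0.56 = 14428.571 m^2
V = 14428.571 / 295 = 48.9104

48.9104 m^3


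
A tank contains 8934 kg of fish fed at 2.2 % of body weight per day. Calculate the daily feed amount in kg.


Feeding rate fraction = 2.2% / 100 = 0.022
Daily feed = 8934 kg * 0.022 = 196.548 kg/day

196.548 kg/day
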